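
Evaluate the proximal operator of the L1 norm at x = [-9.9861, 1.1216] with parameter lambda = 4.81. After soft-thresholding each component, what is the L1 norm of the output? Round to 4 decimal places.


Soft-thresholding with lambda = 4.81:
prox(-9.9861) = sign(-9.9861)*max(|-9.9861| - 4.81, 0) = -5.1761
prox(1.1216) = sign(1.1216)*max(|1.1216| - 4.81, 0) = 0.0
prox(x) = [-5.1761, 0.0]
||prox(x)||_1 = 5.1761 + 0.0 = 5.1761


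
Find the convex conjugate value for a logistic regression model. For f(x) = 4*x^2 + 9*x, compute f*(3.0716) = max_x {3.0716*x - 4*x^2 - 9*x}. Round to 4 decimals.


f*(y) = sup_x {y*x - a*x^2 - b*x} = sup_x {(y-b)*x - a*x^2}
FOC: (y - b) - 2a*x = 0 => x* = (y - b)/(2a)
x* = (3.0716 - 9)/(2*4) = -0.7411
f*(3.0716) = (y-b)^2/(4a) = (3.0716 - 9)^2/(4*4)
= 35.1459/16 = 2.1966


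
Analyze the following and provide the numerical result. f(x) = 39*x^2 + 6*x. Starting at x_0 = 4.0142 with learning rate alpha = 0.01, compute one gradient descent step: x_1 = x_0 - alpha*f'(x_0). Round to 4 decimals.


We compute the gradient at x_0 and apply the update.
f'(x) = 78*x + 6
f'(4.0142) = 78*4.0142 + 6 = 319.1076
x_1 = 4.0142 - 0.01*319.1076 = 0.8231


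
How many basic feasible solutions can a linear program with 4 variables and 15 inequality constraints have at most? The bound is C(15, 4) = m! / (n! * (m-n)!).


Each vertex corresponds to some choice of n active constraints out of m, so the number of vertices is at most C(m, n) = m! / (n!(m-n)!).
m = 15, n = 4
Numerator: 15 * 14 * 13 * 12
Denominator: 4! = 24
C(15, 4) = 1365


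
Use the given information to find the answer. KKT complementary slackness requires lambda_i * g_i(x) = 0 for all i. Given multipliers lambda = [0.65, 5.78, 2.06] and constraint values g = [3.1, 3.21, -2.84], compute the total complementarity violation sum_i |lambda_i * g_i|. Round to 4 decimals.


KKT complementary slackness check:
lambda_1 * g_1 = 0.65 * 3.1 = 2.015
lambda_2 * g_2 = 5.78 * 3.21 = 18.5538
lambda_3 * g_3 = 2.06 * -2.84 = -5.8504
Total violation = 2.015 + 18.5538 + 5.8504 = 26.4192


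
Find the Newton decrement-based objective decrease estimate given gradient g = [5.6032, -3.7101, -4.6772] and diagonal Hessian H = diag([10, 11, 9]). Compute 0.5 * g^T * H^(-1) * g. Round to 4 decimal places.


Step 1: H is diagonal, so H^(-1) * g = [0.5603, -0.3373, -0.5197].
Step 2: g^T H^(-1) g = sum_i g_i^2 / H_ii
  = (5.6032)^2/10 + (-3.7101)^2/11 + (-4.6772)^2/9
  = 3.1396 + 1.2513 + 2.4307 = 6.8216
Step 3: Objective decrease = 0.5 * g^T H^(-1) g = 3.4108


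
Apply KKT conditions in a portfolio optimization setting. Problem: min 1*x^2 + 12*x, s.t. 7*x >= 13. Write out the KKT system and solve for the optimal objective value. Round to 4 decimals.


Step 1: Try lambda = 0 (constraint inactive).
x_unc = -12/(2*1) = -6.0
Check: 7*-6.0 = -42.0 < 13 -- violated!
Step 2: Constraint must be active: 7*x = 13
x* = 13/7 = 1.8571 (rounded; the exact value 13/7 is used below)
lambda = (2*1*(13/7) + 12)/7 = 2.2449
Step 3: Compute optimal value.
f(x*) = 1*(13/7)^2 + 12*(13/7) = 25.7347


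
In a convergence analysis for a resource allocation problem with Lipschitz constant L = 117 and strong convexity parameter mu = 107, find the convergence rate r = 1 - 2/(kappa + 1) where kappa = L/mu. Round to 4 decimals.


Step 1: Compute the condition number.
kappa = L/mu = 117/107 = 1.0935
Step 2: Compute the convergence rate.
r = 1 - 2/(kappa + 1) = 1 - 2*mu/(L + mu) = (L - mu)/(L + mu) = 10/224 = 0.0446


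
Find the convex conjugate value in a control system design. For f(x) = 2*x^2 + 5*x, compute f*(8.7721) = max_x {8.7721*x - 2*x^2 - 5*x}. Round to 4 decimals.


f*(y) = sup_x {y*x - a*x^2 - b*x} = sup_x {(y-b)*x - a*x^2}
FOC: (y - b) - 2a*x = 0 => x* = (y - b)/(2a)
x* = (8.7721 - 5)/(2*2) = 0.943
f*(8.7721) = (y-b)^2/(4a) = (8.7721 - 5)^2/(4*2)
= 14.2287/8 = 1.7786


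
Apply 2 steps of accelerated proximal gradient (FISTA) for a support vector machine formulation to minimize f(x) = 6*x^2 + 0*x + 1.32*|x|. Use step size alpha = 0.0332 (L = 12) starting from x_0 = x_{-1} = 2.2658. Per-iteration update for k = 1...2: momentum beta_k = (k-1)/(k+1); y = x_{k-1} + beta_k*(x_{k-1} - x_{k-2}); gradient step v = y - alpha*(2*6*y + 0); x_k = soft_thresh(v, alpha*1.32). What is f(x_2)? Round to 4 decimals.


FISTA on f(x) = 6*x^2 + 0*x + 1.32*|x|
L = 12, alpha = 0.0332
Iteration 1: beta = 0.0, y = 2.2658 + 0.0*(2.2658 - 2.2658) = 2.2658
  grad(y) = 27.1896, v = y - alpha*grad = 1.3631
  prox(v) = soft_thresh(1.3631, 0.0438) = 1.3193
Iteration 2: beta = 0.3333, y = 1.3193 + 0.3333*(1.3193 - 2.2658) = 1.0038
  grad(y) = 12.0453, v = y - alpha*grad = 0.6039
  prox(v) = soft_thresh(0.6039, 0.0438) = 0.56
f(x_2) = 6*0.56^2 + 0*0.56 + 1.32*|0.56| = 2.6212


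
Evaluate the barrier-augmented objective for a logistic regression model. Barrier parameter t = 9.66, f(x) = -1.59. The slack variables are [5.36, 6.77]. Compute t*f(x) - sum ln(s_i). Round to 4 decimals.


Step 1: Compute log-barrier.
ln values: [1.679, 1.9125]
phi = -(1.679 + 1.9125) = -3.5915
Step 2: Compute augmented objective.
t*f(x) = 9.66*-1.59 = -15.3594
Total = -15.3594 - 3.5915 = -18.9509


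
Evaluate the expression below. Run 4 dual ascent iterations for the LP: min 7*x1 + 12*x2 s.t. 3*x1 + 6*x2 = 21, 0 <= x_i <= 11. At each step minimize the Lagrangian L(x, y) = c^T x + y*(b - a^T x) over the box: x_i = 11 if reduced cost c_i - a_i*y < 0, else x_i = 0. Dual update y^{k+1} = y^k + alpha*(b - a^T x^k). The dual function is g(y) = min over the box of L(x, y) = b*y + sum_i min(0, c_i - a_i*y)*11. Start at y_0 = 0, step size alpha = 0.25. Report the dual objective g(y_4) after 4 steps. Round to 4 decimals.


Dual ascent for LP: min 7*x1 + 12*x2, 3*x1 + 6*x2 = 21, 0 <= x_i <= 11
Step 1: y^k = 0.0, reduced costs: (7.0, 12.0)
  x^k = (0.0, 0.0), subgradient = b - a^T x = 21.0
  y^{k+1} = 0.0 + 0.25*21.0 = 5.25
Step 2: y^k = 5.25, reduced costs: (-8.75, -19.5)
  x^k = (11.0, 11.0), subgradient = b - a^T x = -78.0
  y^{k+1} = 5.25 + 0.25*-78.0 = -14.25
Step 3: y^k = -14.25, reduced costs: (49.75, 97.5)
  x^k = (0.0, 0.0), subgradient = b - a^T x = 21.0
  y^{k+1} = -14.25 + 0.25*21.0 = -9.0
Step 4: y^k = -9.0, reduced costs: (34.0, 66.0)
  x^k = (0.0, 0.0), subgradient = b - a^T x = 21.0
  y^{k+1} = -9.0 + 0.25*21.0 = -3.75
Dual objective at y_4 = -3.75: reduced costs (18.25, 34.5), box minimizer x = (0.0, 0.0)
g(y_4) = b*y + (c1 - a1*y)*x1 + (c2 - a2*y)*x2 = 21*(-3.75) + 18.25*0.0 + 34.5*0.0 = -78.75 + 0.0 + 0.0 = -78.75


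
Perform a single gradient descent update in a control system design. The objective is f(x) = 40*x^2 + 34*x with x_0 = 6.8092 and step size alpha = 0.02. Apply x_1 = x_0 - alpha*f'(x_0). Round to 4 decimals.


We compute the gradient at x_0 and apply the update.
f'(x) = 80*x + 34
f'(6.8092) = 80*6.8092 + 34 = 578.736
x_1 = 6.8092 - 0.02*578.736 = -4.7655


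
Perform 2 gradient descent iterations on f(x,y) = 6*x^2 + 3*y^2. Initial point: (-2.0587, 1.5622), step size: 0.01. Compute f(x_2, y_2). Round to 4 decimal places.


Gradient descent on f(x,y) = 6*x^2 + 3*y^2.
Starting point: (-2.0587, 1.5622), alpha = 0.01
Step 1: grad_x = 2*6*-2.0587 = -24.7044, grad_y = 2*3*1.5622 = 9.3732
  x_1 = -2.0587 - 0.01*-24.7044 = -1.8117
  y_1 = 1.5622 - 0.01*9.3732 = 1.4685
Step 2: grad_x = 2*6*-1.8117 = -21.7399, grad_y = 2*3*1.4685 = 8.8108
  x_2 = -1.8117 - 0.01*-21.7399 = -1.5943
  y_2 = 1.4685 - 0.01*8.8108 = 1.3804
f(-1.5943, 1.3804) = 6*(-1.5943)^2 + 3*1.3804^2 = 20.9661


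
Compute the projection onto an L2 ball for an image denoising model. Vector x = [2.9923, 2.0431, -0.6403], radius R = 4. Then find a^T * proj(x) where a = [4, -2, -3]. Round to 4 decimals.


Step 1: Compute ||x|| (intermediates to 6 decimals).
||x|| = sqrt(2.9923^2 + 2.0431^2 + (-0.6403)^2) = 3.679416
Step 2: Project.
Since ||x|| <= R, proj = x (no scaling needed).
proj(x) = [2.9923, 2.0431, -0.6403]
Step 3: Dot product.
a^T * proj(x) = 4*2.9923 - 2*2.0431 - 3*(-0.6403) = 9.8039


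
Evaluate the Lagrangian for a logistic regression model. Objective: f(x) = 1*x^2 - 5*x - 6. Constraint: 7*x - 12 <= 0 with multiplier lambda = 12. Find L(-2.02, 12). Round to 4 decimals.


Step 1: Evaluate f(x).
f(-2.02) = 1*(-2.02)^2 - 5*(-2.02) - 6 = 8.1804
Step 2: Evaluate g(x).
g(-2.02) = 7*-2.02 - 12 = -26.14
Step 3: Compute Lagrangian.
L = 8.1804 + 12*-26.14 = -305.4996


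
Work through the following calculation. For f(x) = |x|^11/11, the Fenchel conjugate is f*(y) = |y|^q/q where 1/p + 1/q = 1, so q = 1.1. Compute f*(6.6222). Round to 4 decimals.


The conjugate exponent q satisfies 1/p + 1/q = 1.
p = 11, so q = 11/(11 - 1) = 1.1
|y|^q = 6.6222^1.1 = 8.0002
f*(6.6222) = 8.0002 / 1.1 = 7.2729


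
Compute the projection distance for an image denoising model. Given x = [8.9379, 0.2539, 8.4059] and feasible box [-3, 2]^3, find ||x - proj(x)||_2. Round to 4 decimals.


Project each component onto [-3, 2].
clip(8.9379) = 2.0, clip(0.2539) = 0.2539, clip(8.4059) = 2.0
Projection = [2.0, 0.2539, 2.0]
Squared diffs: [48.1345, 0.0, 41.0356]
Distance = sqrt(89.1701) = 9.443


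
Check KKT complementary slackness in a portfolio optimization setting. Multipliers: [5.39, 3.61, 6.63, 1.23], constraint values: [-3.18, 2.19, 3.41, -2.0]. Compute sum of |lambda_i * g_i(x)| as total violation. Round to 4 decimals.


KKT complementary slackness check:
lambda_1 * g_1 = 5.39 * -3.18 = -17.1402
lambda_2 * g_2 = 3.61 * 2.19 = 7.9059
lambda_3 * g_3 = 6.63 * 3.41 = 22.6083
lambda_4 * g_4 = 1.23 * -2.0 = -2.46
Total violation = 17.1402 + 7.9059 + 22.6083 + 2.46 = 50.1144


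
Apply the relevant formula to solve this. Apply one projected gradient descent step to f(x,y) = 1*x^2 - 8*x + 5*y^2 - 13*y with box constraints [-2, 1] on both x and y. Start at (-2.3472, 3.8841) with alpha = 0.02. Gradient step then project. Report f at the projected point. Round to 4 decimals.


Step 1: Compute gradient at (-2.3472, 3.8841).
grad_x = 2*1*-2.3472 - 8 = -12.6944
grad_y = 2*5*3.8841 - 13 = 25.841
Step 2: Gradient step.
x_raw = -2.3472 - 0.02*-12.6944 = -2.0933
y_raw = 3.8841 - 0.02*25.841 = 3.3673
Step 3: Project onto [-2, 1].
x_proj = clip(-2.0933) = -2.0
y_proj = clip(3.3673) = 1.0
Step 4: Evaluate f.
f(-2.0, 1.0) = 12.0


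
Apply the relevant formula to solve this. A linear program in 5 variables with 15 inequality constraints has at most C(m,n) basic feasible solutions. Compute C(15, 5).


Each vertex corresponds to some choice of n active constraints out of m, so the number of vertices is at most C(m, n) = m! / (n!(m-n)!).
m = 15, n = 5
Numerator: 15 * 14 * 13 * 12 * 11
Denominator: 5! = 120
C(15, 5) = 3003


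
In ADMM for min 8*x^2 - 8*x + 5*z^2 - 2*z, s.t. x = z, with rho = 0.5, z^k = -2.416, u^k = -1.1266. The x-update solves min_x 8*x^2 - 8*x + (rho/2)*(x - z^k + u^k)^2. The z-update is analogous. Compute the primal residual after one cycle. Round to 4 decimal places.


ADMM iteration with rho = 0.5, z^k = -2.416, u^k = -1.1266
Step 1: x-update.
Minimize 8*x^2 - 8*x + (0.5/2)*(x + 2.416 - 1.1266)^2
FOC: (2*8 + 0.5)*x = 8 + 0.5*(-2.416 + 1.1266)
x^{k+1} = 0.4458
Step 2: z-update.
Minimize 5*z^2 - 2*z + (0.5/2)*(0.4458 - z - 1.1266)^2
FOC: (2*5 + 0.5)*z = 2 + 0.5*(0.4458 - 1.1266)
z^{k+1} = 0.1581
Step 3: u-update.
u^{k+1} = -1.1266 + 0.4458 - 0.1581 = -0.8389
Step 4: Primal residual = |0.4458 - 0.1581| = 0.2877


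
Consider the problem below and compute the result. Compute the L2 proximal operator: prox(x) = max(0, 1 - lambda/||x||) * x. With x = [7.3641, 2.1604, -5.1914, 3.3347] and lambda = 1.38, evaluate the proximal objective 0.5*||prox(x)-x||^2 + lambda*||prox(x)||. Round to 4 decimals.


Step 1: Compute ||x||.
||x|| = 9.8472
Step 2: Compute scaling factor.
scale = max(0, 1 - 1.38/9.8472) = 0.8599
Step 3: prox(x) = [6.3321, 1.8576, -4.4639, 2.8674]
||prox(x)|| = 8.4672
Step 4: Proximal objective.
0.5*||prox-x||^2 = 0.9522
lambda*||prox|| = 11.6847
Total = 12.637


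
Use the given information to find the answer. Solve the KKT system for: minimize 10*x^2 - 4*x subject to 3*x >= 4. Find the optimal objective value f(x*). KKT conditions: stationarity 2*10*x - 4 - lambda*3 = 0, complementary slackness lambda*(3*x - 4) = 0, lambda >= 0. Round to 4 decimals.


Step 1: Try lambda = 0 (constraint inactive).
x_unc = 4/(2*10) = 0.2
Check: 3*0.2 = 0.6 < 4 -- violated!
Step 2: Constraint must be active: 3*x = 4
x* = 4/3 = 1.3333 (rounded; the exact value 4/3 is used below)
lambda = (2*10*(4/3) - 4)/3 = 7.5556
Step 3: Compute optimal value.
f(x*) = 10*(4/3)^2 - 4*(4/3) = 12.4444


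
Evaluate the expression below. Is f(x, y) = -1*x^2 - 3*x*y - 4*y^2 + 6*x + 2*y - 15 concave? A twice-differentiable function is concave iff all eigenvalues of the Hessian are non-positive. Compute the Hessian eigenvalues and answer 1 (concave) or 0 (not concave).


The Hessian of f(x,y) = -1*x^2 - 3*x*y - 4*y^2 + 6*x + 2*y - 15 is:
H = [[-2, -3], [-3, -8]]
Trace = -2 - 8 = -10
Determinant = -2*-8 - (-3)^2 = 7
Discriminant = (-10)^2 - 4*7 = 72.0
Eigenvalues: lambda_1 = -9.2426, lambda_2 = -0.7574
The function is concave.

1


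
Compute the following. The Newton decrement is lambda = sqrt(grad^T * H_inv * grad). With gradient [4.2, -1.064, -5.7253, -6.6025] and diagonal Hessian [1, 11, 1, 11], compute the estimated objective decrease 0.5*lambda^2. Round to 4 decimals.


Step 1: H is diagonal, so H^(-1) * g = [4.2, -0.0967, -5.7253, -0.6002].
Step 2: g^T H^(-1) g = sum_i g_i^2 / H_ii
  = (4.2)^2/1 + (-1.064)^2/11 + (-5.7253)^2/1 + (-6.6025)^2/11
  = 17.64 + 0.1029 + 32.7791 + 3.963 = 54.485
Step 3: Objective decrease = 0.5 * g^T H^(-1) g = 27.2425


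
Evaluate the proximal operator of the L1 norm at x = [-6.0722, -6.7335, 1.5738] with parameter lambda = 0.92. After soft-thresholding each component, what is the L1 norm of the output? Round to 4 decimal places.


Soft-thresholding with lambda = 0.92:
prox(-6.0722) = sign(-6.0722)*max(|-6.0722| - 0.92, 0) = -5.1522
prox(-6.7335) = sign(-6.7335)*max(|-6.7335| - 0.92, 0) = -5.8135
prox(1.5738) = sign(1.5738)*max(|1.5738| - 0.92, 0) = 0.6538
prox(x) = [-5.1522, -5.8135, 0.6538]
||prox(x)||_1 = 5.1522 + 5.8135 + 0.6538 = 11.6195


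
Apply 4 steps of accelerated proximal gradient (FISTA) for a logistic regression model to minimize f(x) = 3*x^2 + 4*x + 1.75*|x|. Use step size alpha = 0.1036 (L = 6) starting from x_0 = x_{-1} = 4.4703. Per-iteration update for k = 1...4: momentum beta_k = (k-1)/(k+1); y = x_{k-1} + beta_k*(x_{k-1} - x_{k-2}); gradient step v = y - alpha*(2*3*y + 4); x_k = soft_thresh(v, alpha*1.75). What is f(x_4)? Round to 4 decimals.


FISTA on f(x) = 3*x^2 + 4*x + 1.75*|x|
L = 6, alpha = 0.1036
Iteration 1: beta = 0.0, y = 4.4703 + 0.0*(4.4703 - 4.4703) = 4.4703
  grad(y) = 30.8218, v = y - alpha*grad = 1.2772
  prox(v) = soft_thresh(1.2772, 0.1813) = 1.0959
Iteration 2: beta = 0.3333, y = 1.0959 + 0.3333*(1.0959 - 4.4703) = -0.029
  grad(y) = 3.8263, v = y - alpha*grad = -0.4254
  prox(v) = soft_thresh(-0.4254, 0.1813) = -0.2441
Iteration 3: beta = 0.5, y = -0.2441 + 0.5*(-0.2441 - 1.0959) = -0.914
  grad(y) = -1.4841, v = y - alpha*grad = -0.7603
  prox(v) = soft_thresh(-0.7603, 0.1813) = -0.579
Iteration 4: beta = 0.6, y = -0.579 + 0.6*(-0.579 + 0.2441) = -0.7799
  grad(y) = -0.6794, v = y - alpha*grad = -0.7095
  prox(v) = soft_thresh(-0.7095, 0.1813) = -0.5282
f(x_4) = 3*(-0.5282)^2 + 4*(-0.5282) + 1.75*|-0.5282| = -0.3514


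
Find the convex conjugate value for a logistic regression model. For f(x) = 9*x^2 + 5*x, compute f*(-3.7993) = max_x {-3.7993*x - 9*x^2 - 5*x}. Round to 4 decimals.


f*(y) = sup_x {y*x - a*x^2 - b*x} = sup_x {(y-b)*x - a*x^2}
FOC: (y - b) - 2a*x = 0 => x* = (y - b)/(2a)
x* = (-3.7993 - 5)/(2*9) = -0.4889
f*(-3.7993) = (y-b)^2/(4a) = (-3.7993 - 5)^2/(4*9)
= 77.4277/36 = 2.1508


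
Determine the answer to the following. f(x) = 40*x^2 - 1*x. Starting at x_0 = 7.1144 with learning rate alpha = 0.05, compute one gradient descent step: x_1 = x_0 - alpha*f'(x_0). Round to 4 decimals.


We compute the gradient at x_0 and apply the update.
f'(x) = 80*x - 1
f'(7.1144) = 80*7.1144 - 1 = 568.152
x_1 = 7.1144 - 0.05*568.152 = -21.2932


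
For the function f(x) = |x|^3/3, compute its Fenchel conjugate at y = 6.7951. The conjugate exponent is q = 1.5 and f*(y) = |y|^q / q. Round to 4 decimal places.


The conjugate exponent q satisfies 1/p + 1/q = 1.
p = 3, so q = 3/(3 - 1) = 1.5
|y|^q = 6.7951^1.5 = 17.7131
f*(6.7951) = 17.7131 / 1.5 = 11.8087


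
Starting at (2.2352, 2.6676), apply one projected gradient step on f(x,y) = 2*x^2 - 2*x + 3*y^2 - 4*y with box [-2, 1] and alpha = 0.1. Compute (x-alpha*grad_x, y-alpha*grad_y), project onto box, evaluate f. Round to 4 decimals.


Step 1: Compute gradient at (2.2352, 2.6676).
grad_x = 2*2*2.2352 - 2 = 6.9408
grad_y = 2*3*2.6676 - 4 = 12.0056
Step 2: Gradient step.
x_raw = 2.2352 - 0.1*6.9408 = 1.5411
y_raw = 2.6676 - 0.1*12.0056 = 1.467
Step 3: Project onto [-2, 1].
x_proj = clip(1.5411) = 1.0
y_proj = clip(1.467) = 1.0
Step 4: Evaluate f.
f(1.0, 1.0) = -1.0


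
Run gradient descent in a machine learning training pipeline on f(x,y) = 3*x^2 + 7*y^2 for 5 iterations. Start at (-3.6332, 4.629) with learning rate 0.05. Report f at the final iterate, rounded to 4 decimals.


Gradient descent on f(x,y) = 3*x^2 + 7*y^2.
Starting point: (-3.6332, 4.629), alpha = 0.05
Step 1: grad_x = 2*3*-3.6332 = -21.7992, grad_y = 2*7*4.629 = 64.806
  x_1 = -3.6332 - 0.05*-21.7992 = -2.5432
  y_1 = 4.629 - 0.05*64.806 = 1.3887
Step 2: grad_x = 2*3*-2.5432 = -15.2594, grad_y = 2*7*1.3887 = 19.4418
  x_2 = -2.5432 - 0.05*-15.2594 = -1.7803
  y_2 = 1.3887 - 0.05*19.4418 = 0.4166
Step 3: grad_x = 2*3*-1.7803 = -10.6816, grad_y = 2*7*0.4166 = 5.8325
  x_3 = -1.7803 - 0.05*-10.6816 = -1.2462
  y_3 = 0.4166 - 0.05*5.8325 = 0.125
Step 4: grad_x = 2*3*-1.2462 = -7.4771, grad_y = 2*7*0.125 = 1.7498
  x_4 = -1.2462 - 0.05*-7.4771 = -0.8723
  y_4 = 0.125 - 0.05*1.7498 = 0.0375
Step 5: grad_x = 2*3*-0.8723 = -5.234, grad_y = 2*7*0.0375 = 0.5249
  x_5 = -0.8723 - 0.05*-5.234 = -0.6106
  y_5 = 0.0375 - 0.05*0.5249 = 0.0112
f(-0.6106, 0.0112) = 3*(-0.6106)^2 + 7*0.0112^2 = 1.1195


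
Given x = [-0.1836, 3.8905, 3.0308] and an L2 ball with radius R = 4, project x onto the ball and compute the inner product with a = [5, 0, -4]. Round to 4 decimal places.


Step 1: Compute ||x|| (intermediates to 6 decimals).
||x|| = sqrt((-0.1836)^2 + 3.8905^2 + 3.0308^2) = 4.935124
Step 2: Project.
Since ||x|| > R, scale = R/||x|| = 4/4.935124 = 0.810517, proj(x) = scale * x
proj(x) = [-0.148811, 3.153316, 2.456515]
Step 3: Dot product.
a^T * proj(x) = 5*(-0.148811) + 0*3.153316 - 4*2.456515 = -10.5701


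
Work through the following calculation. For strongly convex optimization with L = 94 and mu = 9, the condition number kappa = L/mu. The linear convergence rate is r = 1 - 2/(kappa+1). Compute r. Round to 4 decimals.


Step 1: Compute the condition number.
kappa = L/mu = 94/9 = 10.4444
Step 2: Compute the convergence rate.
r = 1 - 2/(kappa + 1) = 1 - 2*mu/(L + mu) = (L - mu)/(L + mu) = 85/103 = 0.8252


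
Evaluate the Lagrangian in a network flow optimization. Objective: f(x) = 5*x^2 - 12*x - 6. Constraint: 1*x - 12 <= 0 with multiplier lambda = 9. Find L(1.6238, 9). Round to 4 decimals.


Step 1: Evaluate f(x).
f(1.6238) = 5*1.6238^2 - 12*1.6238 - 6 = -12.302
Step 2: Evaluate g(x).
g(1.6238) = 1*1.6238 - 12 = -10.3762
Step 3: Compute Lagrangian.
L = -12.302 + 9*-10.3762 = -105.6878


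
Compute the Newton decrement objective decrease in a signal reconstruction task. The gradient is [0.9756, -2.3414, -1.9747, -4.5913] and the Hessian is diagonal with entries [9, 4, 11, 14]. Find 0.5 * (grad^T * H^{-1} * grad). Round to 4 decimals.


Step 1: H is diagonal, so H^(-1) * g = [0.1084, -0.5854, -0.1795, -0.328].
Step 2: g^T H^(-1) g = sum_i g_i^2 / H_ii
  = (0.9756)^2/9 + (-2.3414)^2/4 + (-1.9747)^2/11 + (-4.5913)^2/14
  = 0.1058 + 1.3705 + 0.3545 + 1.5057 = 3.3365
Step 3: Objective decrease = 0.5 * g^T H^(-1) g = 1.6683


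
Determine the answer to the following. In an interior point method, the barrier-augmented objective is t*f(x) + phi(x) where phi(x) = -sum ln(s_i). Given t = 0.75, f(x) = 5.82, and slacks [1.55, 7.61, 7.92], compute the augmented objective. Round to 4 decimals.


Step 1: Compute log-barrier.
ln values: [0.4383, 2.0295, 2.0694]
phi = -(0.4383 + 2.0295 + 2.0694) = -4.5371
Step 2: Compute augmented objective.
t*f(x) = 0.75*5.82 = 4.365
Total = 4.365 - 4.5371 = -0.1721


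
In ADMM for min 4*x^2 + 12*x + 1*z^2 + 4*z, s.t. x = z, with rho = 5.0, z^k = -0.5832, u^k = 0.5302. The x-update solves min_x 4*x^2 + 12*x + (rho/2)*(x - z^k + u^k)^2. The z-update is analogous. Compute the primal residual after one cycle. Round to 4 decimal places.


ADMM iteration with rho = 5.0, z^k = -0.5832, u^k = 0.5302
Step 1: x-update.
Minimize 4*x^2 + 12*x + (5.0/2)*(x + 0.5832 + 0.5302)^2
FOC: (2*4 + 5.0)*x = -12 + 5.0*(-0.5832 - 0.5302)
x^{k+1} = -1.3513
Step 2: z-update.
Minimize 1*z^2 + 4*z + (5.0/2)*(-1.3513 - z + 0.5302)^2
FOC: (2*1 + 5.0)*z = -4 + 5.0*(-1.3513 + 0.5302)
z^{k+1} = -1.1579
Step 3: u-update.
u^{k+1} = 0.5302 - 1.3513 + 1.1579 = 0.3368
Step 4: Primal residual = |-1.3513 + 1.1579| = 0.1934


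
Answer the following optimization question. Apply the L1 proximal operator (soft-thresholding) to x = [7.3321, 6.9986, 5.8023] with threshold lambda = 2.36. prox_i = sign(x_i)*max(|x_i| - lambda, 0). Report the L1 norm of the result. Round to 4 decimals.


Soft-thresholding with lambda = 2.36:
prox(7.3321) = sign(7.3321)*max(|7.3321| - 2.36, 0) = 4.9721
prox(6.9986) = sign(6.9986)*max(|6.9986| - 2.36, 0) = 4.6386
prox(5.8023) = sign(5.8023)*max(|5.8023| - 2.36, 0) = 3.4423
prox(x) = [4.9721, 4.6386, 3.4423]
||prox(x)||_1 = 4.9721 + 4.6386 + 3.4423 = 13.053


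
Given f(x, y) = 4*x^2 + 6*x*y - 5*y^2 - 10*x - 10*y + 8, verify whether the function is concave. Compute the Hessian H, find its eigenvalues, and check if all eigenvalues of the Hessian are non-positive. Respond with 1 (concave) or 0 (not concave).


The Hessian of f(x,y) = 4*x^2 + 6*x*y - 5*y^2 - 10*x - 10*y + 8 is:
H = [[8, 6], [6, -10]]
Trace = 8 - 10 = -2
Determinant = 8*-10 - (6)^2 = -116
Discriminant = (-2)^2 - 4*-116 = 468.0
Eigenvalues: lambda_1 = -11.8167, lambda_2 = 9.8167
The function is not concave.

0


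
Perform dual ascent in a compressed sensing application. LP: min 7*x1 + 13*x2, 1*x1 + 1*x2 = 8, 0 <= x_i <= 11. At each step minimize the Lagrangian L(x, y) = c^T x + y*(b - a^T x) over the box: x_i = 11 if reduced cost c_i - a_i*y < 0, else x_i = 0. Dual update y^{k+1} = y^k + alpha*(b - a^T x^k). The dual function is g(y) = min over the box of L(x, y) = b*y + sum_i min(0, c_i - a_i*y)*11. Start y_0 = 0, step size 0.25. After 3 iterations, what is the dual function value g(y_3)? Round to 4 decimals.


Dual ascent for LP: min 7*x1 + 13*x2, 1*x1 + 1*x2 = 8, 0 <= x_i <= 11
Step 1: y^k = 0.0, reduced costs: (7.0, 13.0)
  x^k = (0.0, 0.0), subgradient = b - a^T x = 8.0
  y^{k+1} = 0.0 + 0.25*8.0 = 2.0
Step 2: y^k = 2.0, reduced costs: (5.0, 11.0)
  x^k = (0.0, 0.0), subgradient = b - a^T x = 8.0
  y^{k+1} = 2.0 + 0.25*8.0 = 4.0
Step 3: y^k = 4.0, reduced costs: (3.0, 9.0)
  x^k = (0.0, 0.0), subgradient = b - a^T x = 8.0
  y^{k+1} = 4.0 + 0.25*8.0 = 6.0
Dual objective at y_3 = 6.0: reduced costs (1.0, 7.0), box minimizer x = (0.0, 0.0)
g(y_3) = b*y + (c1 - a1*y)*x1 + (c2 - a2*y)*x2 = 8*6.0 + 1.0*0.0 + 7.0*0.0 = 48.0 + 0.0 + 0.0 = 48.0


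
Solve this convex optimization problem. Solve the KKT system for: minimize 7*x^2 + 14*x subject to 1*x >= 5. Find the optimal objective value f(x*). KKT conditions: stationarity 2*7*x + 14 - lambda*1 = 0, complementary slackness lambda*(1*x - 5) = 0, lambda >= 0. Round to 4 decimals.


Step 1: Try lambda = 0 (constraint inactive).
x_unc = -14/(2*7) = -1.0
Check: 1*-1.0 = -1.0 < 5 -- violated!
Step 2: Constraint must be active: 1*x = 5
x* = 5/1 = 5.0
lambda = (2*7*5.0 + 14)/1 = 84.0
Step 3: Compute optimal value.
f(x*) = 7*5.0^2 + 14*5.0 = 245.0


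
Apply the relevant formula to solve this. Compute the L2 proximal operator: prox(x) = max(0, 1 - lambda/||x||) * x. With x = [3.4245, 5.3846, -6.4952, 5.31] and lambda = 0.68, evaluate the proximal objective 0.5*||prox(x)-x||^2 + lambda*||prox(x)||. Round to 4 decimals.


Step 1: Compute ||x||.
||x|| = 10.5406
Step 2: Compute scaling factor.
scale = max(0, 1 - 0.68/10.5406) = 0.9355
Step 3: prox(x) = [3.2036, 5.0372, -6.0762, 4.9674]
||prox(x)|| = 9.8606
Step 4: Proximal objective.
0.5*||prox-x||^2 = 0.2312
lambda*||prox|| = 6.7052
Total = 6.9364


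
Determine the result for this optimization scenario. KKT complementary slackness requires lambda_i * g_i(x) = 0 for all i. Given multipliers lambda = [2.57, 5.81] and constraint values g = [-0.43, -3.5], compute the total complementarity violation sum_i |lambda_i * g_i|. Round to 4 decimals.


KKT complementary slackness check:
lambda_1 * g_1 = 2.57 * -0.43 = -1.1051
lambda_2 * g_2 = 5.81 * -3.5 = -20.335
Total violation = 1.1051 + 20.335 = 21.4401


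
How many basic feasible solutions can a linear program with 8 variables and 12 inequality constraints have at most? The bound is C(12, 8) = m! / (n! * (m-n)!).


Each vertex corresponds to some choice of n active constraints out of m, so the number of vertices is at most C(m, n) = m! / (n!(m-n)!).
m = 12, n = 8
Numerator: 12 * 11 * 10 * 9 * 8 * 7 * 6 * 5
Denominator: 8! = 40320
C(12, 8) = 495


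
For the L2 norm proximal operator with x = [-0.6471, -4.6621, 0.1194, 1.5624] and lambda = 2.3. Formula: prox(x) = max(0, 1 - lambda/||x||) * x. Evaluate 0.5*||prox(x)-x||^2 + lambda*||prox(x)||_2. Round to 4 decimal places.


Step 1: Compute ||x||.
||x|| = 4.9608
Step 2: Compute scaling factor.
scale = max(0, 1 - 2.3/4.9608) = 0.5364
Step 3: prox(x) = [-0.3471, -2.5006, 0.064, 0.838]
||prox(x)|| = 2.6608
Step 4: Proximal objective.
0.5*||prox-x||^2 = 2.645
lambda*||prox|| = 6.1198
Total = 8.7648


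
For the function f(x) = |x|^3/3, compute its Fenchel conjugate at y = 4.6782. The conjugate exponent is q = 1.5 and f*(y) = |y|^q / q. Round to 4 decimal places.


The conjugate exponent q satisfies 1/p + 1/q = 1.
p = 3, so q = 3/(3 - 1) = 1.5
|y|^q = 4.6782^1.5 = 10.1185
f*(4.6782) = 10.1185 / 1.5 = 6.7457


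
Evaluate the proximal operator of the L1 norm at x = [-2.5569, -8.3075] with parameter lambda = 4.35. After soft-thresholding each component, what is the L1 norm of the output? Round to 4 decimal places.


Soft-thresholding with lambda = 4.35:
prox(-2.5569) = sign(-2.5569)*max(|-2.5569| - 4.35, 0) = 0.0
prox(-8.3075) = sign(-8.3075)*max(|-8.3075| - 4.35, 0) = -3.9575
prox(x) = [0.0, -3.9575]
||prox(x)||_1 = 0.0 + 3.9575 = 3.9575


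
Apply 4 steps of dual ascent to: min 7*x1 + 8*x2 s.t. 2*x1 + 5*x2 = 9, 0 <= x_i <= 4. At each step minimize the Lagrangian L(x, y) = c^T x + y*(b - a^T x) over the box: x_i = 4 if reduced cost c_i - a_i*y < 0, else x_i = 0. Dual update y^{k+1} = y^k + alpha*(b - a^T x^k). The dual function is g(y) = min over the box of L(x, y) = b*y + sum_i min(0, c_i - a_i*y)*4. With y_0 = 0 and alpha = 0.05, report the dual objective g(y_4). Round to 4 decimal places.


Dual ascent for LP: min 7*x1 + 8*x2, 2*x1 + 5*x2 = 9, 0 <= x_i <= 4
Step 1: y^k = 0.0, reduced costs: (7.0, 8.0)
  x^k = (0.0, 0.0), subgradient = b - a^T x = 9.0
  y^{k+1} = 0.0 + 0.05*9.0 = 0.45
Step 2: y^k = 0.45, reduced costs: (6.1, 5.75)
  x^k = (0.0, 0.0), subgradient = b - a^T x = 9.0
  y^{k+1} = 0.45 + 0.05*9.0 = 0.9
Step 3: y^k = 0.9, reduced costs: (5.2, 3.5)
  x^k = (0.0, 0.0), subgradient = b - a^T x = 9.0
  y^{k+1} = 0.9 + 0.05*9.0 = 1.35
Step 4: y^k = 1.35, reduced costs: (4.3, 1.25)
  x^k = (0.0, 0.0), subgradient = b - a^T x = 9.0
  y^{k+1} = 1.35 + 0.05*9.0 = 1.8
Dual objective at y_4 = 1.8: reduced costs (3.4, -1.0), box minimizer x = (0.0, 4.0)
g(y_4) = b*y + (c1 - a1*y)*x1 + (c2 - a2*y)*x2 = 9*1.8 + 3.4*0.0 + (-1.0)*4.0 = 16.2 + 0.0 - 4.0 = 12.2


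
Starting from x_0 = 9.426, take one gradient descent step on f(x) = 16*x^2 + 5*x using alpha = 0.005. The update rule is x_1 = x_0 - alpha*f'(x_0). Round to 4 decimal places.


We compute the gradient at x_0 and apply the update.
f'(x) = 32*x + 5
f'(9.426) = 32*9.426 + 5 = 306.632
x_1 = 9.426 - 0.005*306.632 = 7.8928


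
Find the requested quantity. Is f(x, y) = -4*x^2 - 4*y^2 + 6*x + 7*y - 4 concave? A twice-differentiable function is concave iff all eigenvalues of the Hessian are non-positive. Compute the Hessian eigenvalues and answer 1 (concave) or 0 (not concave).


The Hessian of f(x,y) = -4*x^2 - 4*y^2 + 6*x + 7*y - 4 is:
H = [[-8, 0], [0, -8]]
Trace = -8 - 8 = -16
Determinant = -8*-8 - (0)^2 = 64
Discriminant = (-16)^2 - 4*64 = 0.0
Eigenvalues: lambda_1 = -8.0, lambda_2 = -8.0
The function is concave.

1


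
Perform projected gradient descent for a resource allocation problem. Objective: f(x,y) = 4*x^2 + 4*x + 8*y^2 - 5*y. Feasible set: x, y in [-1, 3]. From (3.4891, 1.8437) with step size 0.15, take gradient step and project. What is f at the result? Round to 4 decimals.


Step 1: Compute gradient at (3.4891, 1.8437).
grad_x = 2*4*3.4891 + 4 = 31.9128
grad_y = 2*8*1.8437 - 5 = 24.4992
Step 2: Gradient step.
x_raw = 3.4891 - 0.15*31.9128 = -1.2978
y_raw = 1.8437 - 0.15*24.4992 = -1.8312
Step 3: Project onto [-1, 3].
x_proj = clip(-1.2978) = -1.0
y_proj = clip(-1.8312) = -1.0
Step 4: Evaluate f.
f(-1.0, -1.0) = 13.0


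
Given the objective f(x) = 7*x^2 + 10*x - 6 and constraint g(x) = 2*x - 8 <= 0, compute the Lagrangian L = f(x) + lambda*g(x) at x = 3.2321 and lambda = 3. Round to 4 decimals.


Step 1: Evaluate f(x).
f(3.2321) = 7*3.2321^2 + 10*3.2321 - 6 = 99.4463
Step 2: Evaluate g(x).
g(3.2321) = 2*3.2321 - 8 = -1.5358
Step 3: Compute Lagrangian.
L = 99.4463 + 3*-1.5358 = 94.8389


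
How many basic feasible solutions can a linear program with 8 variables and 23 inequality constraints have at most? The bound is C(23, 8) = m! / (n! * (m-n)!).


Each vertex corresponds to some choice of n active constraints out of m, so the number of vertices is at most C(m, n) = m! / (n!(m-n)!).
m = 23, n = 8
Numerator: 23 * 22 * 21 * 20 * 19 * 18 * 17 * 16
Denominator: 8! = 40320
C(23, 8) = 490314


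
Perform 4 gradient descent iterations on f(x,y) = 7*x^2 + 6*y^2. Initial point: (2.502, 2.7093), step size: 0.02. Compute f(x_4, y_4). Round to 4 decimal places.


Gradient descent on f(x,y) = 7*x^2 + 6*y^2.
Starting point: (2.502, 2.7093), alpha = 0.02
Step 1: grad_x = 2*7*2.502 = 35.028, grad_y = 2*6*2.7093 = 32.5116
  x_1 = 2.502 - 0.02*35.028 = 1.8014
  y_1 = 2.7093 - 0.02*32.5116 = 2.0591
Step 2: grad_x = 2*7*1.8014 = 25.2202, grad_y = 2*6*2.0591 = 24.7088
  x_2 = 1.8014 - 0.02*25.2202 = 1.297
  y_2 = 2.0591 - 0.02*24.7088 = 1.5649
Step 3: grad_x = 2*7*1.297 = 18.1585, grad_y = 2*6*1.5649 = 18.7787
  x_3 = 1.297 - 0.02*18.1585 = 0.9339
  y_3 = 1.5649 - 0.02*18.7787 = 1.1893
Step 4: grad_x = 2*7*0.9339 = 13.0741, grad_y = 2*6*1.1893 = 14.2718
  x_4 = 0.9339 - 0.02*13.0741 = 0.6724
  y_4 = 1.1893 - 0.02*14.2718 = 0.9039
f(0.6724, 0.9039) = 7*0.6724^2 + 6*0.9039^2 = 8.0667


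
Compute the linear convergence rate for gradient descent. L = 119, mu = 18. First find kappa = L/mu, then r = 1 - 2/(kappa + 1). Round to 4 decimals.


Step 1: Compute the condition number.
kappa = L/mu = 119/18 = 6.6111
Step 2: Compute the convergence rate.
r = 1 - 2/(kappa + 1) = 1 - 2*mu/(L + mu) = (L - mu)/(L + mu) = 101/137 = 0.7372


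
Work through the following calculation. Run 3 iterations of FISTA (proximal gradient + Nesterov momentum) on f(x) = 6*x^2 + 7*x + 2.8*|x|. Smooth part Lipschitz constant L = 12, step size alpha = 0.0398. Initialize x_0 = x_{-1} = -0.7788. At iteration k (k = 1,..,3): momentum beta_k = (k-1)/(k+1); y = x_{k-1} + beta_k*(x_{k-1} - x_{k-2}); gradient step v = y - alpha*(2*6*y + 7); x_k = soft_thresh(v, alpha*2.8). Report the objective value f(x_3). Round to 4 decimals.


FISTA on f(x) = 6*x^2 + 7*x + 2.8*|x|
L = 12, alpha = 0.0398
Iteration 1: beta = 0.0, y = -0.7788 + 0.0*(-0.7788 + 0.7788) = -0.7788
  grad(y) = -2.3456, v = y - alpha*grad = -0.6854
  prox(v) = soft_thresh(-0.6854, 0.1114) = -0.574
Iteration 2: beta = 0.3333, y = -0.574 + 0.3333*(-0.574 + 0.7788) = -0.5057
  grad(y) = 0.9311, v = y - alpha*grad = -0.5428
  prox(v) = soft_thresh(-0.5428, 0.1114) = -0.4314
Iteration 3: beta = 0.5, y = -0.4314 + 0.5*(-0.4314 + 0.574) = -0.36
  grad(y) = 2.6796, v = y - alpha*grad = -0.4667
  prox(v) = soft_thresh(-0.4667, 0.1114) = -0.3552
f(x_3) = 6*(-0.3552)^2 + 7*(-0.3552) + 2.8*|-0.3552| = -0.7348


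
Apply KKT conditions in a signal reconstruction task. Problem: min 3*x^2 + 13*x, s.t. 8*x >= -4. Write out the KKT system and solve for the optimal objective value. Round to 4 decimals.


Step 1: Try lambda = 0 (constraint inactive).
x_unc = -13/(2*3) = -2.1667
Check: 8*-2.1667 = -17.3336 < -4 -- violated!
Step 2: Constraint must be active: 8*x = -4
x* = -4/8 = -0.5
lambda = (2*3*(-0.5) + 13)/8 = 1.25
Step 3: Compute optimal value.
f(x*) = 3*(-0.5)^2 + 13*(-0.5) = -5.75


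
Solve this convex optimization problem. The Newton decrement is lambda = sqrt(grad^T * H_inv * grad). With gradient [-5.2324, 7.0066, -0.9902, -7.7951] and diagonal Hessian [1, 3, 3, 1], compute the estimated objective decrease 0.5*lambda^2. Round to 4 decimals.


Step 1: H is diagonal, so H^(-1) * g = [-5.2324, 2.3355, -0.3301, -7.7951].
Step 2: g^T H^(-1) g = sum_i g_i^2 / H_ii
  = (-5.2324)^2/1 + (7.0066)^2/3 + (-0.9902)^2/3 + (-7.7951)^2/1
  = 27.378 + 16.3641 + 0.3268 + 60.7636 = 104.8326
Step 3: Objective decrease = 0.5 * g^T H^(-1) g = 52.4163


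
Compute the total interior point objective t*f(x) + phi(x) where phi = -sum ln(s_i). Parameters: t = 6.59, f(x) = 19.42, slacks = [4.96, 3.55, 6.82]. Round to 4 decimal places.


Step 1: Compute log-barrier.
ln values: [1.6014, 1.2669, 1.9199]
phi = -(1.6014 + 1.2669 + 1.9199) = -4.7882
Step 2: Compute augmented objective.
t*f(x) = 6.59*19.42 = 127.9778
Total = 127.9778 - 4.7882 = 123.1896


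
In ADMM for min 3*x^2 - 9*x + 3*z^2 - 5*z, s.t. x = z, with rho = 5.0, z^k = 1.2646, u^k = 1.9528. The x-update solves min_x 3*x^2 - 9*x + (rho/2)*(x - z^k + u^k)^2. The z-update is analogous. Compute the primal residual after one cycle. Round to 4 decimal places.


ADMM iteration with rho = 5.0, z^k = 1.2646, u^k = 1.9528
Step 1: x-update.
Minimize 3*x^2 - 9*x + (5.0/2)*(x - 1.2646 + 1.9528)^2
FOC: (2*3 + 5.0)*x = 9 + 5.0*(1.2646 - 1.9528)
x^{k+1} = 0.5054
Step 2: z-update.
Minimize 3*z^2 - 5*z + (5.0/2)*(0.5054 - z + 1.9528)^2
FOC: (2*3 + 5.0)*z = 5 + 5.0*(0.5054 + 1.9528)
z^{k+1} = 1.5719
Step 3: u-update.
u^{k+1} = 1.9528 + 0.5054 - 1.5719 = 0.8863
Step 4: Primal residual = |0.5054 - 1.5719| = 1.0665


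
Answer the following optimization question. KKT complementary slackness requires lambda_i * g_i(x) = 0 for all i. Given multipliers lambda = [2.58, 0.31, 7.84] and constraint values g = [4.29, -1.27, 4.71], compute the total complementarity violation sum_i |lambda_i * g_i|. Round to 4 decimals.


KKT complementary slackness check:
lambda_1 * g_1 = 2.58 * 4.29 = 11.0682
lambda_2 * g_2 = 0.31 * -1.27 = -0.3937
lambda_3 * g_3 = 7.84 * 4.71 = 36.9264
Total violation = 11.0682 + 0.3937 + 36.9264 = 48.3883


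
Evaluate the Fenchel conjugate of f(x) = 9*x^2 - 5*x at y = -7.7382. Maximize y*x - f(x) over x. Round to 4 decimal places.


f*(y) = sup_x {y*x - a*x^2 - b*x} = sup_x {(y-b)*x - a*x^2}
FOC: (y - b) - 2a*x = 0 => x* = (y - b)/(2a)
x* = (-7.7382 + 5)/(2*9) = -0.1521
f*(-7.7382) = (y-b)^2/(4a) = (-7.7382 + 5)^2/(4*9)
= 7.4977/36 = 0.2083


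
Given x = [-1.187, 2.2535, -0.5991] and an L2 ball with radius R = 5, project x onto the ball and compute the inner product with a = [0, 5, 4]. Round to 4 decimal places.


Step 1: Compute ||x|| (intermediates to 6 decimals).
||x|| = sqrt((-1.187)^2 + 2.2535^2 + (-0.5991)^2) = 2.616515
Step 2: Project.
Since ||x|| <= R, proj = x (no scaling needed).
proj(x) = [-1.187, 2.2535, -0.5991]
Step 3: Dot product.
a^T * proj(x) = 0*(-1.187) + 5*2.2535 + 4*(-0.5991) = 8.8711


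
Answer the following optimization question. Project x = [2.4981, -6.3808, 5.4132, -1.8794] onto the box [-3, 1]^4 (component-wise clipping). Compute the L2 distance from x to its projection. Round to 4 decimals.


Project each component onto [-3, 1].
clip(2.4981) = 1.0, clip(-6.3808) = -3.0, clip(5.4132) = 1.0, clip(-1.8794) = -1.8794
Projection = [1.0, -3.0, 1.0, -1.8794]
Squared diffs: [2.2443, 11.4298, 19.4763, 0.0]
Distance = sqrt(33.1504) = 5.7576


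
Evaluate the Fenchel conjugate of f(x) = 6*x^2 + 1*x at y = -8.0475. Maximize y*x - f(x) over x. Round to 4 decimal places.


f*(y) = sup_x {y*x - a*x^2 - b*x} = sup_x {(y-b)*x - a*x^2}
FOC: (y - b) - 2a*x = 0 => x* = (y - b)/(2a)
x* = (-8.0475 - 1)/(2*6) = -0.754
f*(-8.0475) = (y-b)^2/(4a) = (-8.0475 - 1)^2/(4*6)
= 81.8573/24 = 3.4107


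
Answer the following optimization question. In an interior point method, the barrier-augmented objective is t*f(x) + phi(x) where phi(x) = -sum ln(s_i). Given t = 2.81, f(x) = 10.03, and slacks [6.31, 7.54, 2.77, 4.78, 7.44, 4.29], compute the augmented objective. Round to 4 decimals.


Step 1: Compute log-barrier.
ln values: [1.8421, 2.0202, 1.0188, 1.5644, 2.0069, 1.4563]
phi = -(1.8421 + 2.0202 + 1.0188 + 1.5644 + 2.0069 + 1.4563) = -9.9088
Step 2: Compute augmented objective.
t*f(x) = 2.81*10.03 = 28.1843
Total = 28.1843 - 9.9088 = 18.2755


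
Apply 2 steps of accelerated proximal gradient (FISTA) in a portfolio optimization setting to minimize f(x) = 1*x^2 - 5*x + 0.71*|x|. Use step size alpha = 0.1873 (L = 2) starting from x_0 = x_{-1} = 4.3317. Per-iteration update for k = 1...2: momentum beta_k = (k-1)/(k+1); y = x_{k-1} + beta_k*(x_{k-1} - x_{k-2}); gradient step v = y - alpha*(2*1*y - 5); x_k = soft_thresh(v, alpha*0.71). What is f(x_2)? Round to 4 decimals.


FISTA on f(x) = 1*x^2 - 5*x + 0.71*|x|
L = 2, alpha = 0.1873
Iteration 1: beta = 0.0, y = 4.3317 + 0.0*(4.3317 - 4.3317) = 4.3317
  grad(y) = 3.6634, v = y - alpha*grad = 3.6455
  prox(v) = soft_thresh(3.6455, 0.133) = 3.5126
Iteration 2: beta = 0.3333, y = 3.5126 + 0.3333*(3.5126 - 4.3317) = 3.2395
  grad(y) = 1.479, v = y - alpha*grad = 2.9625
  prox(v) = soft_thresh(2.9625, 0.133) = 2.8295
f(x_2) = 1*2.8295^2 - 5*2.8295 + 0.71*|2.8295| = -4.1325


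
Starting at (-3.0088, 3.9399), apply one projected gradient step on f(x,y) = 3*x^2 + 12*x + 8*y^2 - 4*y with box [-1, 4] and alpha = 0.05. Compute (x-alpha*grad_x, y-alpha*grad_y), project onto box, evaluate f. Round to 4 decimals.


Step 1: Compute gradient at (-3.0088, 3.9399).
grad_x = 2*3*-3.0088 + 12 = -6.0528
grad_y = 2*8*3.9399 - 4 = 59.0384
Step 2: Gradient step.
x_raw = -3.0088 - 0.05*-6.0528 = -2.7062
y_raw = 3.9399 - 0.05*59.0384 = 0.988
Step 3: Project onto [-1, 4].
x_proj = clip(-2.7062) = -1.0
y_proj = clip(0.988) = 0.988
Step 4: Evaluate f.
f(-1.0, 0.988) = -5.1431


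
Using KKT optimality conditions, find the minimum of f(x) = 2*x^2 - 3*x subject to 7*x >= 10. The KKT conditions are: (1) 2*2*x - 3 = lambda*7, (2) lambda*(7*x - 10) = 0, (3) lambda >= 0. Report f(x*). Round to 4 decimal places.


Step 1: Try lambda = 0 (constraint inactive).
x_unc = 3/(2*2) = 0.75
Check: 7*0.75 = 5.25 < 10 -- violated!
Step 2: Constraint must be active: 7*x = 10
x* = 10/7 = 1.4286 (rounded; the exact value 10/7 is used below)
lambda = (2*2*(10/7) - 3)/7 = 0.3878
Step 3: Compute optimal value.
f(x*) = 2*(10/7)^2 - 3*(10/7) = -0.2041


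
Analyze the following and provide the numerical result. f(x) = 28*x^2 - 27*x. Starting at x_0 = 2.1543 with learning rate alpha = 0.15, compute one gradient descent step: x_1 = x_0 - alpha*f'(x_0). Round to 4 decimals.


We compute the gradient at x_0 and apply the update.
f'(x) = 56*x - 27
f'(2.1543) = 56*2.1543 - 27 = 93.6408
x_1 = 2.1543 - 0.15*93.6408 = -11.8918


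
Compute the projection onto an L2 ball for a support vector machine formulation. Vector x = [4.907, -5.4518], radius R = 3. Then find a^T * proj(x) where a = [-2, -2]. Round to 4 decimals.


Step 1: Compute ||x|| (intermediates to 6 decimals).
||x|| = sqrt(4.907^2 + (-5.4518)^2) = 7.334901
Step 2: Project.
Since ||x|| > R, scale = R/||x|| = 3/7.334901 = 0.409003, proj(x) = scale * x
proj(x) = [2.006978, -2.229803]
Step 3: Dot product.
a^T * proj(x) = -2*2.006978 - 2*(-2.229803) = 0.4457
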